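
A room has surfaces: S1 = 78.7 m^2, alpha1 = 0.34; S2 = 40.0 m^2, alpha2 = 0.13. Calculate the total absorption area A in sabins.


Given surfaces:
  Surface 1: 78.7 * 0.34 = 26.758
  Surface 2: 40.0 * 0.13 = 5.2
Formula: A = sum(Si * alpha_i)
A = 26.758 + 5.2
A = 31.96

31.96 sabins


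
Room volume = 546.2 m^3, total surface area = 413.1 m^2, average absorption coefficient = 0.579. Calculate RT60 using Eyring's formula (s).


Given values:
  V = 546.2 m^3, S = 413.1 m^2, alpha = 0.579
Formula: RT60 = 0.161 * V / (-S * ln(1 - alpha))
Compute ln(1 - 0.579) = ln(0.421) = -0.865122
Denominator: -413.1 * -0.865122 = 357.3819
Numerator: 0.161 * 546.2 = 87.9382
RT60 = 87.9382 / 357.3819 = 0.246

0.246 s


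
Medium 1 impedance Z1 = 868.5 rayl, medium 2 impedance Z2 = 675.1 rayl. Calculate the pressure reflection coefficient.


Given values:
  Z1 = 868.5 rayl, Z2 = 675.1 rayl
Formula: R = (Z2 - Z1) / (Z2 + Z1)
Numerator: Z2 - Z1 = 675.1 - 868.5 = -193.4
Denominator: Z2 + Z1 = 675.1 + 868.5 = 1543.6
R = -193.4 / 1543.6 = -0.1253

-0.1253


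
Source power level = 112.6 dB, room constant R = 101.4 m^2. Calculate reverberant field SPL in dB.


Given values:
  Lw = 112.6 dB, R = 101.4 m^2
Formula: SPL = Lw + 10 * log10(4 / R)
Compute 4 / R = 4 / 101.4 = 0.039448
Compute 10 * log10(0.039448) = -14.0398
SPL = 112.6 + (-14.0398) = 98.56

98.56 dB


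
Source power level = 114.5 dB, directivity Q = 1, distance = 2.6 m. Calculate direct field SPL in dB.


Given values:
  Lw = 114.5 dB, Q = 1, r = 2.6 m
Formula: SPL = Lw + 10 * log10(Q / (4 * pi * r^2))
Compute 4 * pi * r^2 = 4 * pi * 2.6^2 = 84.9487
Compute Q / denom = 1 / 84.9487 = 0.01177181
Compute 10 * log10(0.01177181) = -19.2916
SPL = 114.5 + (-19.2916) = 95.21

95.21 dB


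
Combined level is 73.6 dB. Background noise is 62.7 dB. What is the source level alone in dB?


Given values:
  L_total = 73.6 dB, L_bg = 62.7 dB
Formula: L_source = 10 * log10(10^(L_total/10) - 10^(L_bg/10))
Convert to linear:
  10^(73.6/10) = 22908676.5277
  10^(62.7/10) = 1862087.1367
Difference: 22908676.5277 - 1862087.1367 = 21046589.391
L_source = 10 * log10(21046589.391) = 73.23

73.23 dB


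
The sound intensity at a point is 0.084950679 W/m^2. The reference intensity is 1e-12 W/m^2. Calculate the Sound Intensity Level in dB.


Given values:
  I = 0.084950679 W/m^2
  I_ref = 1e-12 W/m^2
Formula: SIL = 10 * log10(I / I_ref)
Compute ratio: I / I_ref = 84950679000
Compute log10: log10(84950679000) = 10.929167
Multiply: SIL = 10 * 10.929167 = 109.29

109.29 dB


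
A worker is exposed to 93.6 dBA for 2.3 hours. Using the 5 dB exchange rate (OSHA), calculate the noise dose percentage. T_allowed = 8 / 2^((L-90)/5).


Given values:
  L = 93.6 dBA, T = 2.3 hours
Formula: T_allowed = 8 / 2^((L - 90) / 5)
Compute exponent: (93.6 - 90) / 5 = 0.72
Compute 2^(0.72) = 1.647182
T_allowed = 8 / 1.647182 = 4.85678 hours
Dose = (T / T_allowed) * 100
Dose = (2.3 / 4.85678) * 100 = 47.36

47.36 %


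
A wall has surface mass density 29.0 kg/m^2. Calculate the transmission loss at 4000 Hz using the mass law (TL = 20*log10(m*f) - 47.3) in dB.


Given values:
  m = 29.0 kg/m^2, f = 4000 Hz
Formula: TL = 20 * log10(m * f) - 47.3
Compute m * f = 29.0 * 4000 = 116000.0
Compute log10(116000.0) = 5.064458
Compute 20 * 5.064458 = 101.2892
TL = 101.2892 - 47.3 = 53.99

53.99 dB


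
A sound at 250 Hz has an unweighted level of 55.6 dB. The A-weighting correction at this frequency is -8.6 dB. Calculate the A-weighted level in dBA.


Given values:
  SPL = 55.6 dB
  A-weighting at 250 Hz = -8.6 dB
Formula: L_A = SPL + A_weight
L_A = 55.6 + (-8.6)
L_A = 47.0

47.0 dBA


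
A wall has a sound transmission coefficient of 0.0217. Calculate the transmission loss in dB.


Given values:
  tau = 0.0217
Formula: TL = 10 * log10(1 / tau)
Compute 1 / tau = 1 / 0.0217 = 46.0829
Compute log10(46.0829) = 1.66354
TL = 10 * 1.66354 = 16.64

16.64 dB


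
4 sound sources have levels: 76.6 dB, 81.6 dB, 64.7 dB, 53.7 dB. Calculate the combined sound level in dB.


Formula: L_total = 10 * log10( sum(10^(Li/10)) )
  Source 1: 10^(76.6/10) = 45708818.9615
  Source 2: 10^(81.6/10) = 144543977.0746
  Source 3: 10^(64.7/10) = 2951209.2267
  Source 4: 10^(53.7/10) = 234422.8815
Sum of linear values = 193438428.1443
L_total = 10 * log10(193438428.1443) = 82.87

82.87 dB


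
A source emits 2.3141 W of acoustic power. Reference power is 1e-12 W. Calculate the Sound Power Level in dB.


Given values:
  W = 2.3141 W
  W_ref = 1e-12 W
Formula: SWL = 10 * log10(W / W_ref)
Compute ratio: W / W_ref = 2314100000000
Compute log10: log10(2314100000000) = 12.364382
Multiply: SWL = 10 * 12.364382 = 123.64

123.64 dB


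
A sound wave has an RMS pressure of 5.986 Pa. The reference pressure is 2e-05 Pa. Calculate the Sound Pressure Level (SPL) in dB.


Given values:
  p = 5.986 Pa
  p_ref = 2e-05 Pa
Formula: SPL = 20 * log10(p / p_ref)
Compute ratio: p / p_ref = 5.986 / 2e-05 = 299300
Compute log10: log10(299300) = 5.476107
Multiply: SPL = 20 * 5.476107 = 109.52

109.52 dB


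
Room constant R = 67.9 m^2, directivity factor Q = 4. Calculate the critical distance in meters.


Given values:
  R = 67.9 m^2, Q = 4
Formula: d_c = 0.141 * sqrt(Q * R)
Compute Q * R = 4 * 67.9 = 271.6
Compute sqrt(271.6) = 16.4803
d_c = 0.141 * 16.4803 = 2.324

2.324 m


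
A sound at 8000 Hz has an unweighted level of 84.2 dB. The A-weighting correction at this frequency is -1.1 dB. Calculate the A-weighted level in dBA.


Given values:
  SPL = 84.2 dB
  A-weighting at 8000 Hz = -1.1 dB
Formula: L_A = SPL + A_weight
L_A = 84.2 + (-1.1)
L_A = 83.1

83.1 dBA


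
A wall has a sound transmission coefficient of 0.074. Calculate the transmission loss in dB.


Given values:
  tau = 0.074
Formula: TL = 10 * log10(1 / tau)
Compute 1 / tau = 1 / 0.074 = 13.5135
Compute log10(13.5135) = 1.130768
TL = 10 * 1.130768 = 11.31

11.31 dB


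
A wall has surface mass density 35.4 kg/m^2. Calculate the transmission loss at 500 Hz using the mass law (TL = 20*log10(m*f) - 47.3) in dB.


Given values:
  m = 35.4 kg/m^2, f = 500 Hz
Formula: TL = 20 * log10(m * f) - 47.3
Compute m * f = 35.4 * 500 = 17700.0
Compute log10(17700.0) = 4.247973
Compute 20 * 4.247973 = 84.9595
TL = 84.9595 - 47.3 = 37.66

37.66 dB


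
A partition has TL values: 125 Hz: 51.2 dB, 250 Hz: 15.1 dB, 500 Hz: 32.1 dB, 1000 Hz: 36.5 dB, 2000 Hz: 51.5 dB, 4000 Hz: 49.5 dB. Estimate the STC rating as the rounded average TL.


Given TL values at each frequency:
  125 Hz: 51.2 dB
  250 Hz: 15.1 dB
  500 Hz: 32.1 dB
  1000 Hz: 36.5 dB
  2000 Hz: 51.5 dB
  4000 Hz: 49.5 dB
Formula: STC ~ round(average of TL values)
Sum = 51.2 + 15.1 + 32.1 + 36.5 + 51.5 + 49.5 = 235.9
Average = 235.9 / 6 = 39.32
Rounded: 39

39


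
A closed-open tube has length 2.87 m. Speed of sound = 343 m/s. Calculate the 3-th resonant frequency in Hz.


Given values:
  Tube type: closed-open, L = 2.87 m, c = 343 m/s, n = 3
Formula: f_n = (2n - 1) * c / (4 * L)
Compute 2n - 1 = 2*3 - 1 = 5
Compute 4 * L = 4 * 2.87 = 11.48
f = 5 * 343 / 11.48
f = 149.39

149.39 Hz


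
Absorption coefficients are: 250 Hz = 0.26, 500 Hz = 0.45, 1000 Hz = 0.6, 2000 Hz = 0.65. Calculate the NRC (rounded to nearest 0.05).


Given values:
  a_250 = 0.26, a_500 = 0.45
  a_1000 = 0.6, a_2000 = 0.65
Formula: NRC = (a250 + a500 + a1000 + a2000) / 4
Sum = 0.26 + 0.45 + 0.6 + 0.65 = 1.96
NRC = 1.96 / 4 = 0.49
Rounded to nearest 0.05: 0.5

0.5


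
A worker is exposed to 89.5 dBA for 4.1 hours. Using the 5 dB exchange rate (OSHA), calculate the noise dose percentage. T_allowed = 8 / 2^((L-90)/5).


Given values:
  L = 89.5 dBA, T = 4.1 hours
Formula: T_allowed = 8 / 2^((L - 90) / 5)
Compute exponent: (89.5 - 90) / 5 = -0.1
Compute 2^(-0.1) = 0.933033
T_allowed = 8 / 0.933033 = 8.574188 hours
Dose = (T / T_allowed) * 100
Dose = (4.1 / 8.574188) * 100 = 47.82

47.82 %


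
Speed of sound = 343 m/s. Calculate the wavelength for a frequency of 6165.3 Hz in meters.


Given values:
  c = 343 m/s, f = 6165.3 Hz
Formula: lambda = c / f
lambda = 343 / 6165.3
lambda = 0.0556

0.0556 m


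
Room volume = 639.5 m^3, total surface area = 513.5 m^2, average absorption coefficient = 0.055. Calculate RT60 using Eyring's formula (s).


Given values:
  V = 639.5 m^3, S = 513.5 m^2, alpha = 0.055
Formula: RT60 = 0.161 * V / (-S * ln(1 - alpha))
Compute ln(1 - 0.055) = ln(0.945) = -0.05657
Denominator: -513.5 * -0.05657 = 29.0487
Numerator: 0.161 * 639.5 = 102.9595
RT60 = 102.9595 / 29.0487 = 3.544

3.544 s


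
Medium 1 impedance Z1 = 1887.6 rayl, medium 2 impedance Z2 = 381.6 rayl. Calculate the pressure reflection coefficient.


Given values:
  Z1 = 1887.6 rayl, Z2 = 381.6 rayl
Formula: R = (Z2 - Z1) / (Z2 + Z1)
Numerator: Z2 - Z1 = 381.6 - 1887.6 = -1506.0
Denominator: Z2 + Z1 = 381.6 + 1887.6 = 2269.2
R = -1506.0 / 2269.2 = -0.6637

-0.6637


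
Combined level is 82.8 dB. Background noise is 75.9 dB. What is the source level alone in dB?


Given values:
  L_total = 82.8 dB, L_bg = 75.9 dB
Formula: L_source = 10 * log10(10^(L_total/10) - 10^(L_bg/10))
Convert to linear:
  10^(82.8/10) = 190546071.7963
  10^(75.9/10) = 38904514.4994
Difference: 190546071.7963 - 38904514.4994 = 151641557.2969
L_source = 10 * log10(151641557.2969) = 81.81

81.81 dB


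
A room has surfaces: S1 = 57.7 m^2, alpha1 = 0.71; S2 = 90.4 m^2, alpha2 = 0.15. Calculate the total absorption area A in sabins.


Given surfaces:
  Surface 1: 57.7 * 0.71 = 40.967
  Surface 2: 90.4 * 0.15 = 13.56
Formula: A = sum(Si * alpha_i)
A = 40.967 + 13.56
A = 54.53

54.53 sabins


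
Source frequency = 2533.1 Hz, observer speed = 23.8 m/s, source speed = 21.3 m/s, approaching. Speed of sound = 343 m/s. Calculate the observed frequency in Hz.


Given values:
  f_s = 2533.1 Hz, v_o = 23.8 m/s, v_s = 21.3 m/s
  Direction: approaching
Formula: f_o = f_s * (c + v_o) / (c - v_s)
Numerator: c + v_o = 343 + 23.8 = 366.8
Denominator: c - v_s = 343 - 21.3 = 321.7
f_o = 2533.1 * 366.8 / 321.7 = 2888.22

2888.22 Hz


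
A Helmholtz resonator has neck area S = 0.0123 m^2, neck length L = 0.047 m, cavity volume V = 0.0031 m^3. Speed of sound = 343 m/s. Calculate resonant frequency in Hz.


Given values:
  S = 0.0123 m^2, L = 0.047 m, V = 0.0031 m^3, c = 343 m/s
Formula: f = (c / (2*pi)) * sqrt(S / (V * L))
Compute V * L = 0.0031 * 0.047 = 0.0001457
Compute S / (V * L) = 0.0123 / 0.0001457 = 84.42
Compute sqrt(84.42) = 9.188036
Compute c / (2*pi) = 343 / 6.283185 = 54.590148
f = 54.590148 * 9.188036 = 501.58

501.58 Hz


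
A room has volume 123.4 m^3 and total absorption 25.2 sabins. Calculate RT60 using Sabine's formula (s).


Given values:
  V = 123.4 m^3
  A = 25.2 sabins
Formula: RT60 = 0.161 * V / A
Numerator: 0.161 * 123.4 = 19.8674
RT60 = 19.8674 / 25.2 = 0.788

0.788 s


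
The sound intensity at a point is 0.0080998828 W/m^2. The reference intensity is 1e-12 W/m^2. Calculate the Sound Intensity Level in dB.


Given values:
  I = 0.0080998828 W/m^2
  I_ref = 1e-12 W/m^2
Formula: SIL = 10 * log10(I / I_ref)
Compute ratio: I / I_ref = 8099882800
Compute log10: log10(8099882800) = 9.908479
Multiply: SIL = 10 * 9.908479 = 99.08

99.08 dB


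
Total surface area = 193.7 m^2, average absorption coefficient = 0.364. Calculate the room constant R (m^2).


Given values:
  S = 193.7 m^2, alpha = 0.364
Formula: R = S * alpha / (1 - alpha)
Numerator: 193.7 * 0.364 = 70.5068
Denominator: 1 - 0.364 = 0.636
R = 70.5068 / 0.636 = 110.86

110.86 m^2


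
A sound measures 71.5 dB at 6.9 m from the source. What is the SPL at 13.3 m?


Given values:
  SPL1 = 71.5 dB, r1 = 6.9 m, r2 = 13.3 m
Formula: SPL2 = SPL1 - 20 * log10(r2 / r1)
Compute ratio: r2 / r1 = 13.3 / 6.9 = 1.9275
Compute log10: log10(1.9275) = 0.284994
Compute drop: 20 * 0.284994 = 5.6999
SPL2 = 71.5 - 5.6999 = 65.8

65.8 dB


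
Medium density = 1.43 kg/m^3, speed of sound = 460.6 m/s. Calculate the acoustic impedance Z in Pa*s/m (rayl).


Given values:
  rho = 1.43 kg/m^3
  c = 460.6 m/s
Formula: Z = rho * c
Z = 1.43 * 460.6
Z = 658.66

658.66 rayl


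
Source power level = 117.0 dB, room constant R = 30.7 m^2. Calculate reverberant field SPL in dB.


Given values:
  Lw = 117.0 dB, R = 30.7 m^2
Formula: SPL = Lw + 10 * log10(4 / R)
Compute 4 / R = 4 / 30.7 = 0.130293
Compute 10 * log10(0.130293) = -8.8508
SPL = 117.0 + (-8.8508) = 108.15

108.15 dB


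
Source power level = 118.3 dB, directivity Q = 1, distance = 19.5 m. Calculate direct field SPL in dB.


Given values:
  Lw = 118.3 dB, Q = 1, r = 19.5 m
Formula: SPL = Lw + 10 * log10(Q / (4 * pi * r^2))
Compute 4 * pi * r^2 = 4 * pi * 19.5^2 = 4778.3624
Compute Q / denom = 1 / 4778.3624 = 0.00020928
Compute 10 * log10(0.00020928) = -36.7927
SPL = 118.3 + (-36.7927) = 81.51

81.51 dB


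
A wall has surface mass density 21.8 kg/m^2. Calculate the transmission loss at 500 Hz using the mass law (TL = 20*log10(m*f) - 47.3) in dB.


Given values:
  m = 21.8 kg/m^2, f = 500 Hz
Formula: TL = 20 * log10(m * f) - 47.3
Compute m * f = 21.8 * 500 = 10900.0
Compute log10(10900.0) = 4.037426
Compute 20 * 4.037426 = 80.7485
TL = 80.7485 - 47.3 = 33.45

33.45 dB


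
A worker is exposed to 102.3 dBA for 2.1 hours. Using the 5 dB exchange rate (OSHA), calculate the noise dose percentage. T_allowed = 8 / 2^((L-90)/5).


Given values:
  L = 102.3 dBA, T = 2.1 hours
Formula: T_allowed = 8 / 2^((L - 90) / 5)
Compute exponent: (102.3 - 90) / 5 = 2.46
Compute 2^(2.46) = 5.502167
T_allowed = 8 / 5.502167 = 1.453973 hours
Dose = (T / T_allowed) * 100
Dose = (2.1 / 1.453973) * 100 = 144.43

144.43 %


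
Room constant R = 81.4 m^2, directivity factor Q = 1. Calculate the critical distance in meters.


Given values:
  R = 81.4 m^2, Q = 1
Formula: d_c = 0.141 * sqrt(Q * R)
Compute Q * R = 1 * 81.4 = 81.4
Compute sqrt(81.4) = 9.0222
d_c = 0.141 * 9.0222 = 1.272

1.272 m


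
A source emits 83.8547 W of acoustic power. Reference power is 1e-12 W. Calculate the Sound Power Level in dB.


Given values:
  W = 83.8547 W
  W_ref = 1e-12 W
Formula: SWL = 10 * log10(W / W_ref)
Compute ratio: W / W_ref = 83854700000000
Compute log10: log10(83854700000000) = 13.923527
Multiply: SWL = 10 * 13.923527 = 139.24

139.24 dB


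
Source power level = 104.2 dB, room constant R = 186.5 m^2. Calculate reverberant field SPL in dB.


Given values:
  Lw = 104.2 dB, R = 186.5 m^2
Formula: SPL = Lw + 10 * log10(4 / R)
Compute 4 / R = 4 / 186.5 = 0.021448
Compute 10 * log10(0.021448) = -16.6861
SPL = 104.2 + (-16.6861) = 87.51

87.51 dB


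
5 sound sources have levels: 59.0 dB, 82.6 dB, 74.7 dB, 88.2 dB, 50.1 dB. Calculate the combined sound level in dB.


Formula: L_total = 10 * log10( sum(10^(Li/10)) )
  Source 1: 10^(59.0/10) = 794328.2347
  Source 2: 10^(82.6/10) = 181970085.861
  Source 3: 10^(74.7/10) = 29512092.2667
  Source 4: 10^(88.2/10) = 660693448.0076
  Source 5: 10^(50.1/10) = 102329.2992
Sum of linear values = 873072283.6692
L_total = 10 * log10(873072283.6692) = 89.41

89.41 dB


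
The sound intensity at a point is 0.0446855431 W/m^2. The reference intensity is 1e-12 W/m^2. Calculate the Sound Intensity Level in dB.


Given values:
  I = 0.0446855431 W/m^2
  I_ref = 1e-12 W/m^2
Formula: SIL = 10 * log10(I / I_ref)
Compute ratio: I / I_ref = 44685543100
Compute log10: log10(44685543100) = 10.650167
Multiply: SIL = 10 * 10.650167 = 106.5

106.5 dB


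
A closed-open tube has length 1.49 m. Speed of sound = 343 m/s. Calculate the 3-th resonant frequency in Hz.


Given values:
  Tube type: closed-open, L = 1.49 m, c = 343 m/s, n = 3
Formula: f_n = (2n - 1) * c / (4 * L)
Compute 2n - 1 = 2*3 - 1 = 5
Compute 4 * L = 4 * 1.49 = 5.96
f = 5 * 343 / 5.96
f = 287.75

287.75 Hz


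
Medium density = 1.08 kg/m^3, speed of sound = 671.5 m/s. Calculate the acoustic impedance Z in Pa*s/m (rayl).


Given values:
  rho = 1.08 kg/m^3
  c = 671.5 m/s
Formula: Z = rho * c
Z = 1.08 * 671.5
Z = 725.22

725.22 rayl


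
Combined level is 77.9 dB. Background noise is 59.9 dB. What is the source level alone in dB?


Given values:
  L_total = 77.9 dB, L_bg = 59.9 dB
Formula: L_source = 10 * log10(10^(L_total/10) - 10^(L_bg/10))
Convert to linear:
  10^(77.9/10) = 61659500.1861
  10^(59.9/10) = 977237.221
Difference: 61659500.1861 - 977237.221 = 60682262.9651
L_source = 10 * log10(60682262.9651) = 77.83

77.83 dB


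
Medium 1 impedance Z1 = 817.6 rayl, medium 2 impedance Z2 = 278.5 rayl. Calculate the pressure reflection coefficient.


Given values:
  Z1 = 817.6 rayl, Z2 = 278.5 rayl
Formula: R = (Z2 - Z1) / (Z2 + Z1)
Numerator: Z2 - Z1 = 278.5 - 817.6 = -539.1
Denominator: Z2 + Z1 = 278.5 + 817.6 = 1096.1
R = -539.1 / 1096.1 = -0.4918

-0.4918


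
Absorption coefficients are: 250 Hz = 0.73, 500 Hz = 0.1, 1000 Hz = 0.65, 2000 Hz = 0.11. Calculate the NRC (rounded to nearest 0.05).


Given values:
  a_250 = 0.73, a_500 = 0.1
  a_1000 = 0.65, a_2000 = 0.11
Formula: NRC = (a250 + a500 + a1000 + a2000) / 4
Sum = 0.73 + 0.1 + 0.65 + 0.11 = 1.59
NRC = 1.59 / 4 = 0.3975
Rounded to nearest 0.05: 0.4

0.4


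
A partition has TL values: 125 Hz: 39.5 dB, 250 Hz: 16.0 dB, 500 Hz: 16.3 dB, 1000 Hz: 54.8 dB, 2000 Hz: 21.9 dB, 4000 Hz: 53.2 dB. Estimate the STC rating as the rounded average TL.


Given TL values at each frequency:
  125 Hz: 39.5 dB
  250 Hz: 16.0 dB
  500 Hz: 16.3 dB
  1000 Hz: 54.8 dB
  2000 Hz: 21.9 dB
  4000 Hz: 53.2 dB
Formula: STC ~ round(average of TL values)
Sum = 39.5 + 16.0 + 16.3 + 54.8 + 21.9 + 53.2 = 201.7
Average = 201.7 / 6 = 33.62
Rounded: 34

34


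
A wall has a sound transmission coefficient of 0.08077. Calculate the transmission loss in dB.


Given values:
  tau = 0.08077
Formula: TL = 10 * log10(1 / tau)
Compute 1 / tau = 1 / 0.08077 = 12.3808
Compute log10(12.3808) = 1.092749
TL = 10 * 1.092749 = 10.93

10.93 dB


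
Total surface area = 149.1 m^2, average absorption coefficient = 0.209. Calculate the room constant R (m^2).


Given values:
  S = 149.1 m^2, alpha = 0.209
Formula: R = S * alpha / (1 - alpha)
Numerator: 149.1 * 0.209 = 31.1619
Denominator: 1 - 0.209 = 0.791
R = 31.1619 / 0.791 = 39.4

39.4 m^2


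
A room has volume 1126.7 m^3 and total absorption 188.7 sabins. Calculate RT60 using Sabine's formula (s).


Given values:
  V = 1126.7 m^3
  A = 188.7 sabins
Formula: RT60 = 0.161 * V / A
Numerator: 0.161 * 1126.7 = 181.3987
RT60 = 181.3987 / 188.7 = 0.961

0.961 s


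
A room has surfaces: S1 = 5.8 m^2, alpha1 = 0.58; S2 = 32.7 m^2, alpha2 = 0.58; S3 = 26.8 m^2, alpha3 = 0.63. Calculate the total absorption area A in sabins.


Given surfaces:
  Surface 1: 5.8 * 0.58 = 3.364
  Surface 2: 32.7 * 0.58 = 18.966
  Surface 3: 26.8 * 0.63 = 16.884
Formula: A = sum(Si * alpha_i)
A = 3.364 + 18.966 + 16.884
A = 39.21

39.21 sabins


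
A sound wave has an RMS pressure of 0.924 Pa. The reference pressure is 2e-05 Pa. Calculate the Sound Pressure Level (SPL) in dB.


Given values:
  p = 0.924 Pa
  p_ref = 2e-05 Pa
Formula: SPL = 20 * log10(p / p_ref)
Compute ratio: p / p_ref = 0.924 / 2e-05 = 46200
Compute log10: log10(46200) = 4.664642
Multiply: SPL = 20 * 4.664642 = 93.29

93.29 dB


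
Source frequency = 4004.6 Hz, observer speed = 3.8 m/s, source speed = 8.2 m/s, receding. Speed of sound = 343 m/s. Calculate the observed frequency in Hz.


Given values:
  f_s = 4004.6 Hz, v_o = 3.8 m/s, v_s = 8.2 m/s
  Direction: receding
Formula: f_o = f_s * (c - v_o) / (c + v_s)
Numerator: c - v_o = 343 - 3.8 = 339.2
Denominator: c + v_s = 343 + 8.2 = 351.2
f_o = 4004.6 * 339.2 / 351.2 = 3867.77

3867.77 Hz


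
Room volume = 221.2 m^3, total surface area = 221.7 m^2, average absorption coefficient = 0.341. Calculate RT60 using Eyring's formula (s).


Given values:
  V = 221.2 m^3, S = 221.7 m^2, alpha = 0.341
Formula: RT60 = 0.161 * V / (-S * ln(1 - alpha))
Compute ln(1 - 0.341) = ln(0.659) = -0.417032
Denominator: -221.7 * -0.417032 = 92.456
Numerator: 0.161 * 221.2 = 35.6132
RT60 = 35.6132 / 92.456 = 0.385

0.385 s


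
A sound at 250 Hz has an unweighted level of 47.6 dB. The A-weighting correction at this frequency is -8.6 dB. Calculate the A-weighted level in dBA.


Given values:
  SPL = 47.6 dB
  A-weighting at 250 Hz = -8.6 dB
Formula: L_A = SPL + A_weight
L_A = 47.6 + (-8.6)
L_A = 39.0

39.0 dBA


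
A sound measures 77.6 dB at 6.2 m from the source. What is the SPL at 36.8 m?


Given values:
  SPL1 = 77.6 dB, r1 = 6.2 m, r2 = 36.8 m
Formula: SPL2 = SPL1 - 20 * log10(r2 / r1)
Compute ratio: r2 / r1 = 36.8 / 6.2 = 5.9355
Compute log10: log10(5.9355) = 0.773457
Compute drop: 20 * 0.773457 = 15.4691
SPL2 = 77.6 - 15.4691 = 62.13

62.13 dB


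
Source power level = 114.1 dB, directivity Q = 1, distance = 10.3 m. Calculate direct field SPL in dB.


Given values:
  Lw = 114.1 dB, Q = 1, r = 10.3 m
Formula: SPL = Lw + 10 * log10(Q / (4 * pi * r^2))
Compute 4 * pi * r^2 = 4 * pi * 10.3^2 = 1333.1663
Compute Q / denom = 1 / 1333.1663 = 0.00075009
Compute 10 * log10(0.00075009) = -31.2489
SPL = 114.1 + (-31.2489) = 82.85

82.85 dB


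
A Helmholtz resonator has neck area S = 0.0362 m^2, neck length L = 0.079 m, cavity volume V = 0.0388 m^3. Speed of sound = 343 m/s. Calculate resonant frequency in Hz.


Given values:
  S = 0.0362 m^2, L = 0.079 m, V = 0.0388 m^3, c = 343 m/s
Formula: f = (c / (2*pi)) * sqrt(S / (V * L))
Compute V * L = 0.0388 * 0.079 = 0.0030652
Compute S / (V * L) = 0.0362 / 0.0030652 = 11.81
Compute sqrt(11.81) = 3.436568
Compute c / (2*pi) = 343 / 6.283185 = 54.590148
f = 54.590148 * 3.436568 = 187.6

187.6 Hz


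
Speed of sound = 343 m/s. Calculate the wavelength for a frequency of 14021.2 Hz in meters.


Given values:
  c = 343 m/s, f = 14021.2 Hz
Formula: lambda = c / f
lambda = 343 / 14021.2
lambda = 0.0245

0.0245 m


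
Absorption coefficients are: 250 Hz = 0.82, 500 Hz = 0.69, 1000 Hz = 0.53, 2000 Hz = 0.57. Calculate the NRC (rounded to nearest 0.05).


Given values:
  a_250 = 0.82, a_500 = 0.69
  a_1000 = 0.53, a_2000 = 0.57
Formula: NRC = (a250 + a500 + a1000 + a2000) / 4
Sum = 0.82 + 0.69 + 0.53 + 0.57 = 2.61
NRC = 2.61 / 4 = 0.6525
Rounded to nearest 0.05: 0.65

0.65


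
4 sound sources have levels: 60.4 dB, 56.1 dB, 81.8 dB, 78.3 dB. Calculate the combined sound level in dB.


Formula: L_total = 10 * log10( sum(10^(Li/10)) )
  Source 1: 10^(60.4/10) = 1096478.1961
  Source 2: 10^(56.1/10) = 407380.2778
  Source 3: 10^(81.8/10) = 151356124.8436
  Source 4: 10^(78.3/10) = 67608297.5392
Sum of linear values = 220468280.8567
L_total = 10 * log10(220468280.8567) = 83.43

83.43 dB


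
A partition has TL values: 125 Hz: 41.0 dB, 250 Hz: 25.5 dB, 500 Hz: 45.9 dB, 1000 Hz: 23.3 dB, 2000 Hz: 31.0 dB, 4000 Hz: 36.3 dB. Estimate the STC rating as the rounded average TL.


Given TL values at each frequency:
  125 Hz: 41.0 dB
  250 Hz: 25.5 dB
  500 Hz: 45.9 dB
  1000 Hz: 23.3 dB
  2000 Hz: 31.0 dB
  4000 Hz: 36.3 dB
Formula: STC ~ round(average of TL values)
Sum = 41.0 + 25.5 + 45.9 + 23.3 + 31.0 + 36.3 = 203.0
Average = 203.0 / 6 = 33.83
Rounded: 34

34


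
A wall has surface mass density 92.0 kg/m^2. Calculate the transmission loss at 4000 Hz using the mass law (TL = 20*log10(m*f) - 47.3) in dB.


Given values:
  m = 92.0 kg/m^2, f = 4000 Hz
Formula: TL = 20 * log10(m * f) - 47.3
Compute m * f = 92.0 * 4000 = 368000.0
Compute log10(368000.0) = 5.565848
Compute 20 * 5.565848 = 111.317
TL = 111.317 - 47.3 = 64.02

64.02 dB


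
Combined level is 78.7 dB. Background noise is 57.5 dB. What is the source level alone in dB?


Given values:
  L_total = 78.7 dB, L_bg = 57.5 dB
Formula: L_source = 10 * log10(10^(L_total/10) - 10^(L_bg/10))
Convert to linear:
  10^(78.7/10) = 74131024.1301
  10^(57.5/10) = 562341.3252
Difference: 74131024.1301 - 562341.3252 = 73568682.8049
L_source = 10 * log10(73568682.8049) = 78.67

78.67 dB


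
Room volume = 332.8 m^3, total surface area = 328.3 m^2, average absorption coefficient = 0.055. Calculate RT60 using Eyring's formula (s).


Given values:
  V = 332.8 m^3, S = 328.3 m^2, alpha = 0.055
Formula: RT60 = 0.161 * V / (-S * ln(1 - alpha))
Compute ln(1 - 0.055) = ln(0.945) = -0.05657
Denominator: -328.3 * -0.05657 = 18.5719
Numerator: 0.161 * 332.8 = 53.5808
RT60 = 53.5808 / 18.5719 = 2.885

2.885 s


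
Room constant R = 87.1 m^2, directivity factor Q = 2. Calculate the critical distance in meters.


Given values:
  R = 87.1 m^2, Q = 2
Formula: d_c = 0.141 * sqrt(Q * R)
Compute Q * R = 2 * 87.1 = 174.2
Compute sqrt(174.2) = 13.1985
d_c = 0.141 * 13.1985 = 1.861

1.861 m


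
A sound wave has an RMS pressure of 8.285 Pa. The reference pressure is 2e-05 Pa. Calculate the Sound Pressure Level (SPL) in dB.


Given values:
  p = 8.285 Pa
  p_ref = 2e-05 Pa
Formula: SPL = 20 * log10(p / p_ref)
Compute ratio: p / p_ref = 8.285 / 2e-05 = 414250
Compute log10: log10(414250) = 5.617263
Multiply: SPL = 20 * 5.617263 = 112.35

112.35 dB


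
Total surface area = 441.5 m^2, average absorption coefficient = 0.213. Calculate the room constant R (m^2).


Given values:
  S = 441.5 m^2, alpha = 0.213
Formula: R = S * alpha / (1 - alpha)
Numerator: 441.5 * 0.213 = 94.0395
Denominator: 1 - 0.213 = 0.787
R = 94.0395 / 0.787 = 119.49

119.49 m^2


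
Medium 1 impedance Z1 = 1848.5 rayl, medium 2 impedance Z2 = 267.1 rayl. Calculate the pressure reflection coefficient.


Given values:
  Z1 = 1848.5 rayl, Z2 = 267.1 rayl
Formula: R = (Z2 - Z1) / (Z2 + Z1)
Numerator: Z2 - Z1 = 267.1 - 1848.5 = -1581.4
Denominator: Z2 + Z1 = 267.1 + 1848.5 = 2115.6
R = -1581.4 / 2115.6 = -0.7475

-0.7475


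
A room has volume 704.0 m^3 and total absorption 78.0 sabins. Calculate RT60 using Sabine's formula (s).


Given values:
  V = 704.0 m^3
  A = 78.0 sabins
Formula: RT60 = 0.161 * V / A
Numerator: 0.161 * 704.0 = 113.344
RT60 = 113.344 / 78.0 = 1.453

1.453 s


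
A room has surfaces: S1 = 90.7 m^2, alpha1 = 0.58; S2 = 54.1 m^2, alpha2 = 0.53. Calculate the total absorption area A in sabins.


Given surfaces:
  Surface 1: 90.7 * 0.58 = 52.606
  Surface 2: 54.1 * 0.53 = 28.673
Formula: A = sum(Si * alpha_i)
A = 52.606 + 28.673
A = 81.28

81.28 sabins


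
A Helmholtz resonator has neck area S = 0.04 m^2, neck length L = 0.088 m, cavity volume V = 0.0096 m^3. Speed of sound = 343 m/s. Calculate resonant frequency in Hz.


Given values:
  S = 0.04 m^2, L = 0.088 m, V = 0.0096 m^3, c = 343 m/s
Formula: f = (c / (2*pi)) * sqrt(S / (V * L))
Compute V * L = 0.0096 * 0.088 = 0.0008448
Compute S / (V * L) = 0.04 / 0.0008448 = 47.3485
Compute sqrt(47.3485) = 6.881025
Compute c / (2*pi) = 343 / 6.283185 = 54.590148
f = 54.590148 * 6.881025 = 375.64

375.64 Hz


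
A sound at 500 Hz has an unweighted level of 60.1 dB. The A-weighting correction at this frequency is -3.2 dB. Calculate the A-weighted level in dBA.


Given values:
  SPL = 60.1 dB
  A-weighting at 500 Hz = -3.2 dB
Formula: L_A = SPL + A_weight
L_A = 60.1 + (-3.2)
L_A = 56.9

56.9 dBA


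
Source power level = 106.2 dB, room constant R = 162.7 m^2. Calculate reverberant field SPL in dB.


Given values:
  Lw = 106.2 dB, R = 162.7 m^2
Formula: SPL = Lw + 10 * log10(4 / R)
Compute 4 / R = 4 / 162.7 = 0.024585
Compute 10 * log10(0.024585) = -16.0933
SPL = 106.2 + (-16.0933) = 90.11

90.11 dB


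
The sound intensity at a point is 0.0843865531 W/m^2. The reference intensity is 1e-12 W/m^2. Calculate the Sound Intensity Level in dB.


Given values:
  I = 0.0843865531 W/m^2
  I_ref = 1e-12 W/m^2
Formula: SIL = 10 * log10(I / I_ref)
Compute ratio: I / I_ref = 84386553100
Compute log10: log10(84386553100) = 10.926273
Multiply: SIL = 10 * 10.926273 = 109.26

109.26 dB


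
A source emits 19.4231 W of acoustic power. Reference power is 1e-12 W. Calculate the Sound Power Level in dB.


Given values:
  W = 19.4231 W
  W_ref = 1e-12 W
Formula: SWL = 10 * log10(W / W_ref)
Compute ratio: W / W_ref = 19423100000000
Compute log10: log10(19423100000000) = 13.288319
Multiply: SWL = 10 * 13.288319 = 132.88

132.88 dB


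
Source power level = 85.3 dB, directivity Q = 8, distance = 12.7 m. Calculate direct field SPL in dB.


Given values:
  Lw = 85.3 dB, Q = 8, r = 12.7 m
Formula: SPL = Lw + 10 * log10(Q / (4 * pi * r^2))
Compute 4 * pi * r^2 = 4 * pi * 12.7^2 = 2026.8299
Compute Q / denom = 8 / 2026.8299 = 0.00394705
Compute 10 * log10(0.00394705) = -24.0373
SPL = 85.3 + (-24.0373) = 61.26

61.26 dB


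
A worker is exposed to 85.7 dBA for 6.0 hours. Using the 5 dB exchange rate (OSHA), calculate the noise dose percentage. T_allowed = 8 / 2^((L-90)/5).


Given values:
  L = 85.7 dBA, T = 6.0 hours
Formula: T_allowed = 8 / 2^((L - 90) / 5)
Compute exponent: (85.7 - 90) / 5 = -0.86
Compute 2^(-0.86) = 0.550953
T_allowed = 8 / 0.550953 = 14.520295 hours
Dose = (T / T_allowed) * 100
Dose = (6.0 / 14.520295) * 100 = 41.32

41.32 %


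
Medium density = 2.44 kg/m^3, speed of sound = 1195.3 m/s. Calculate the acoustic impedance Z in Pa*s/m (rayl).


Given values:
  rho = 2.44 kg/m^3
  c = 1195.3 m/s
Formula: Z = rho * c
Z = 2.44 * 1195.3
Z = 2916.53

2916.53 rayl


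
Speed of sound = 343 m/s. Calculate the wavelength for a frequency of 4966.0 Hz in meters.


Given values:
  c = 343 m/s, f = 4966.0 Hz
Formula: lambda = c / f
lambda = 343 / 4966.0
lambda = 0.0691

0.0691 m


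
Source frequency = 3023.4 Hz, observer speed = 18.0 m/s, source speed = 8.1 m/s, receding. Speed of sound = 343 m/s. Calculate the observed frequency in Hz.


Given values:
  f_s = 3023.4 Hz, v_o = 18.0 m/s, v_s = 8.1 m/s
  Direction: receding
Formula: f_o = f_s * (c - v_o) / (c + v_s)
Numerator: c - v_o = 343 - 18.0 = 325.0
Denominator: c + v_s = 343 + 8.1 = 351.1
f_o = 3023.4 * 325.0 / 351.1 = 2798.65

2798.65 Hz


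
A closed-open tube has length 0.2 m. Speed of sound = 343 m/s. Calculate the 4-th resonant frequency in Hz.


Given values:
  Tube type: closed-open, L = 0.2 m, c = 343 m/s, n = 4
Formula: f_n = (2n - 1) * c / (4 * L)
Compute 2n - 1 = 2*4 - 1 = 7
Compute 4 * L = 4 * 0.2 = 0.8
f = 7 * 343 / 0.8
f = 3001.25

3001.25 Hz


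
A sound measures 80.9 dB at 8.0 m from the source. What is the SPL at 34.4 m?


Given values:
  SPL1 = 80.9 dB, r1 = 8.0 m, r2 = 34.4 m
Formula: SPL2 = SPL1 - 20 * log10(r2 / r1)
Compute ratio: r2 / r1 = 34.4 / 8.0 = 4.3
Compute log10: log10(4.3) = 0.633468
Compute drop: 20 * 0.633468 = 12.6694
SPL2 = 80.9 - 12.6694 = 68.23

68.23 dB


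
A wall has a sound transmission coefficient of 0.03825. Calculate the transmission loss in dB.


Given values:
  tau = 0.03825
Formula: TL = 10 * log10(1 / tau)
Compute 1 / tau = 1 / 0.03825 = 26.1438
Compute log10(26.1438) = 1.417369
TL = 10 * 1.417369 = 14.17

14.17 dB


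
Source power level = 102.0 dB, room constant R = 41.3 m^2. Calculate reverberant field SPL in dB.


Given values:
  Lw = 102.0 dB, R = 41.3 m^2
Formula: SPL = Lw + 10 * log10(4 / R)
Compute 4 / R = 4 / 41.3 = 0.096852
Compute 10 * log10(0.096852) = -10.1389
SPL = 102.0 + (-10.1389) = 91.86

91.86 dB


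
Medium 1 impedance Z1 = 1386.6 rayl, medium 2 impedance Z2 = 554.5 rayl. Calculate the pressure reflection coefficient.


Given values:
  Z1 = 1386.6 rayl, Z2 = 554.5 rayl
Formula: R = (Z2 - Z1) / (Z2 + Z1)
Numerator: Z2 - Z1 = 554.5 - 1386.6 = -832.1
Denominator: Z2 + Z1 = 554.5 + 1386.6 = 1941.1
R = -832.1 / 1941.1 = -0.4287

-0.4287


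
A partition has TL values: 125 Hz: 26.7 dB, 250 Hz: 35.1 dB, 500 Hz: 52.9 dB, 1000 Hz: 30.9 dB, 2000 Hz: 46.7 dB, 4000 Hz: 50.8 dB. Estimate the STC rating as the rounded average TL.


Given TL values at each frequency:
  125 Hz: 26.7 dB
  250 Hz: 35.1 dB
  500 Hz: 52.9 dB
  1000 Hz: 30.9 dB
  2000 Hz: 46.7 dB
  4000 Hz: 50.8 dB
Formula: STC ~ round(average of TL values)
Sum = 26.7 + 35.1 + 52.9 + 30.9 + 46.7 + 50.8 = 243.1
Average = 243.1 / 6 = 40.52
Rounded: 41

41


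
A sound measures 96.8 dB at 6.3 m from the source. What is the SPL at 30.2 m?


Given values:
  SPL1 = 96.8 dB, r1 = 6.3 m, r2 = 30.2 m
Formula: SPL2 = SPL1 - 20 * log10(r2 / r1)
Compute ratio: r2 / r1 = 30.2 / 6.3 = 4.7937
Compute log10: log10(4.7937) = 0.680671
Compute drop: 20 * 0.680671 = 13.6134
SPL2 = 96.8 - 13.6134 = 83.19

83.19 dB


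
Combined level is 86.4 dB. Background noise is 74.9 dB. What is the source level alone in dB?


Given values:
  L_total = 86.4 dB, L_bg = 74.9 dB
Formula: L_source = 10 * log10(10^(L_total/10) - 10^(L_bg/10))
Convert to linear:
  10^(86.4/10) = 436515832.2402
  10^(74.9/10) = 30902954.3251
Difference: 436515832.2402 - 30902954.3251 = 405612877.9151
L_source = 10 * log10(405612877.9151) = 86.08

86.08 dB


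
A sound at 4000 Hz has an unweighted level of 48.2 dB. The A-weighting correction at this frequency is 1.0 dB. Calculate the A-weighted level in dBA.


Given values:
  SPL = 48.2 dB
  A-weighting at 4000 Hz = 1.0 dB
Formula: L_A = SPL + A_weight
L_A = 48.2 + (1.0)
L_A = 49.2

49.2 dBA


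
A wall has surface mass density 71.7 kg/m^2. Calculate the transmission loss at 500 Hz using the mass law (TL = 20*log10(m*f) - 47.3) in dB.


Given values:
  m = 71.7 kg/m^2, f = 500 Hz
Formula: TL = 20 * log10(m * f) - 47.3
Compute m * f = 71.7 * 500 = 35850.0
Compute log10(35850.0) = 4.554489
Compute 20 * 4.554489 = 91.0898
TL = 91.0898 - 47.3 = 43.79

43.79 dB


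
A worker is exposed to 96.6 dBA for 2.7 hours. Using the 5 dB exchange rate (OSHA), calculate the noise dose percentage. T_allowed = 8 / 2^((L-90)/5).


Given values:
  L = 96.6 dBA, T = 2.7 hours
Formula: T_allowed = 8 / 2^((L - 90) / 5)
Compute exponent: (96.6 - 90) / 5 = 1.32
Compute 2^(1.32) = 2.496661
T_allowed = 8 / 2.496661 = 3.20428 hours
Dose = (T / T_allowed) * 100
Dose = (2.7 / 3.20428) * 100 = 84.26

84.26 %


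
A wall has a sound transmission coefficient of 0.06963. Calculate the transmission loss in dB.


Given values:
  tau = 0.06963
Formula: TL = 10 * log10(1 / tau)
Compute 1 / tau = 1 / 0.06963 = 14.3616
Compute log10(14.3616) = 1.157203
TL = 10 * 1.157203 = 11.57

11.57 dB


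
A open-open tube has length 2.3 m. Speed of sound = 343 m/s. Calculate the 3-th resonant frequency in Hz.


Given values:
  Tube type: open-open, L = 2.3 m, c = 343 m/s, n = 3
Formula: f_n = n * c / (2 * L)
Compute 2 * L = 2 * 2.3 = 4.6
f = 3 * 343 / 4.6
f = 223.7

223.7 Hz


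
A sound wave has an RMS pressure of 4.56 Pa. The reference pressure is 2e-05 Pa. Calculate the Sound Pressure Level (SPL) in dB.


Given values:
  p = 4.56 Pa
  p_ref = 2e-05 Pa
Formula: SPL = 20 * log10(p / p_ref)
Compute ratio: p / p_ref = 4.56 / 2e-05 = 228000
Compute log10: log10(228000) = 5.357935
Multiply: SPL = 20 * 5.357935 = 107.16

107.16 dB


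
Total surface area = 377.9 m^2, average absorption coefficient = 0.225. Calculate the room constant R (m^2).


Given values:
  S = 377.9 m^2, alpha = 0.225
Formula: R = S * alpha / (1 - alpha)
Numerator: 377.9 * 0.225 = 85.0275
Denominator: 1 - 0.225 = 0.775
R = 85.0275 / 0.775 = 109.71

109.71 m^2


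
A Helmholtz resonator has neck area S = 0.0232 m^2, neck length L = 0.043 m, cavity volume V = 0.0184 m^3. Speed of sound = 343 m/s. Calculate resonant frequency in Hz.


Given values:
  S = 0.0232 m^2, L = 0.043 m, V = 0.0184 m^3, c = 343 m/s
Formula: f = (c / (2*pi)) * sqrt(S / (V * L))
Compute V * L = 0.0184 * 0.043 = 0.0007912
Compute S / (V * L) = 0.0232 / 0.0007912 = 29.3225
Compute sqrt(29.3225) = 5.415025
Compute c / (2*pi) = 343 / 6.283185 = 54.590148
f = 54.590148 * 5.415025 = 295.61

295.61 Hz


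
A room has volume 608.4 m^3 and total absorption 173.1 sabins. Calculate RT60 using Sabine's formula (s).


Given values:
  V = 608.4 m^3
  A = 173.1 sabins
Formula: RT60 = 0.161 * V / A
Numerator: 0.161 * 608.4 = 97.9524
RT60 = 97.9524 / 173.1 = 0.566

0.566 s


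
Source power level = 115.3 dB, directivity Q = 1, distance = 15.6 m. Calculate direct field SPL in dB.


Given values:
  Lw = 115.3 dB, Q = 1, r = 15.6 m
Formula: SPL = Lw + 10 * log10(Q / (4 * pi * r^2))
Compute 4 * pi * r^2 = 4 * pi * 15.6^2 = 3058.152
Compute Q / denom = 1 / 3058.152 = 0.00032699
Compute 10 * log10(0.00032699) = -34.8547
SPL = 115.3 + (-34.8547) = 80.45

80.45 dB


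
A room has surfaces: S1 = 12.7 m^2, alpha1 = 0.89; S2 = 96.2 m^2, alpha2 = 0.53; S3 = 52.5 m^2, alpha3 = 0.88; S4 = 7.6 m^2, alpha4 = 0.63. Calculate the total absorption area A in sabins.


Given surfaces:
  Surface 1: 12.7 * 0.89 = 11.303
  Surface 2: 96.2 * 0.53 = 50.986
  Surface 3: 52.5 * 0.88 = 46.2
  Surface 4: 7.6 * 0.63 = 4.788
Formula: A = sum(Si * alpha_i)
A = 11.303 + 50.986 + 46.2 + 4.788
A = 113.28

113.28 sabins


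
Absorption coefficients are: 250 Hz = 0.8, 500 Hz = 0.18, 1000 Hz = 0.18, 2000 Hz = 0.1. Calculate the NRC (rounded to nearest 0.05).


Given values:
  a_250 = 0.8, a_500 = 0.18
  a_1000 = 0.18, a_2000 = 0.1
Formula: NRC = (a250 + a500 + a1000 + a2000) / 4
Sum = 0.8 + 0.18 + 0.18 + 0.1 = 1.26
NRC = 1.26 / 4 = 0.315
Rounded to nearest 0.05: 0.3

0.3


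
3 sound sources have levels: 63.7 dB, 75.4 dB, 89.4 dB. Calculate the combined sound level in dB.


Formula: L_total = 10 * log10( sum(10^(Li/10)) )
  Source 1: 10^(63.7/10) = 2344228.8153
  Source 2: 10^(75.4/10) = 34673685.0453
  Source 3: 10^(89.4/10) = 870963589.9561
Sum of linear values = 907981503.8167
L_total = 10 * log10(907981503.8167) = 89.58

89.58 dB


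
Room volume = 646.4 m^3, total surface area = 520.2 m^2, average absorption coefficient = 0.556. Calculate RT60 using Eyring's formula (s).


Given values:
  V = 646.4 m^3, S = 520.2 m^2, alpha = 0.556
Formula: RT60 = 0.161 * V / (-S * ln(1 - alpha))
Compute ln(1 - 0.556) = ln(0.444) = -0.811931
Denominator: -520.2 * -0.811931 = 422.3665
Numerator: 0.161 * 646.4 = 104.0704
RT60 = 104.0704 / 422.3665 = 0.246

0.246 s


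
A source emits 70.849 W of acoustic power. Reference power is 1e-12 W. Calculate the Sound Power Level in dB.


Given values:
  W = 70.849 W
  W_ref = 1e-12 W
Formula: SWL = 10 * log10(W / W_ref)
Compute ratio: W / W_ref = 70849000000000
Compute log10: log10(70849000000000) = 13.850334
Multiply: SWL = 10 * 13.850334 = 138.5

138.5 dB


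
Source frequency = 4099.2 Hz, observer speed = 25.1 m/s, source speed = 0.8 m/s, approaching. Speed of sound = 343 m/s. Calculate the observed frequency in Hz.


Given values:
  f_s = 4099.2 Hz, v_o = 25.1 m/s, v_s = 0.8 m/s
  Direction: approaching
Formula: f_o = f_s * (c + v_o) / (c - v_s)
Numerator: c + v_o = 343 + 25.1 = 368.1
Denominator: c - v_s = 343 - 0.8 = 342.2
f_o = 4099.2 * 368.1 / 342.2 = 4409.46

4409.46 Hz


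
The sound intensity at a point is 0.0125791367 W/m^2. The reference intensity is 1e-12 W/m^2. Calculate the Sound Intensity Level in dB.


Given values:
  I = 0.0125791367 W/m^2
  I_ref = 1e-12 W/m^2
Formula: SIL = 10 * log10(I / I_ref)
Compute ratio: I / I_ref = 12579136700
Compute log10: log10(12579136700) = 10.099651
Multiply: SIL = 10 * 10.099651 = 101.0

101.0 dB


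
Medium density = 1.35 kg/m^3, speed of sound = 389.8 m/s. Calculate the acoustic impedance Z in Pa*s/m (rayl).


Given values:
  rho = 1.35 kg/m^3
  c = 389.8 m/s
Formula: Z = rho * c
Z = 1.35 * 389.8
Z = 526.23

526.23 rayl


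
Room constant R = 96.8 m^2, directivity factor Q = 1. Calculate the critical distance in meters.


Given values:
  R = 96.8 m^2, Q = 1
Formula: d_c = 0.141 * sqrt(Q * R)
Compute Q * R = 1 * 96.8 = 96.8
Compute sqrt(96.8) = 9.8387
d_c = 0.141 * 9.8387 = 1.387

1.387 m


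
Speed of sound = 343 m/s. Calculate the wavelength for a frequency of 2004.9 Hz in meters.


Given values:
  c = 343 m/s, f = 2004.9 Hz
Formula: lambda = c / f
lambda = 343 / 2004.9
lambda = 0.1711

0.1711 m


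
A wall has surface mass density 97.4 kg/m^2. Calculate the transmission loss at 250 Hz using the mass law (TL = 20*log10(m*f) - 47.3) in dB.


Given values:
  m = 97.4 kg/m^2, f = 250 Hz
Formula: TL = 20 * log10(m * f) - 47.3
Compute m * f = 97.4 * 250 = 24350.0
Compute log10(24350.0) = 4.386499
Compute 20 * 4.386499 = 87.73
TL = 87.73 - 47.3 = 40.43

40.43 dB
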